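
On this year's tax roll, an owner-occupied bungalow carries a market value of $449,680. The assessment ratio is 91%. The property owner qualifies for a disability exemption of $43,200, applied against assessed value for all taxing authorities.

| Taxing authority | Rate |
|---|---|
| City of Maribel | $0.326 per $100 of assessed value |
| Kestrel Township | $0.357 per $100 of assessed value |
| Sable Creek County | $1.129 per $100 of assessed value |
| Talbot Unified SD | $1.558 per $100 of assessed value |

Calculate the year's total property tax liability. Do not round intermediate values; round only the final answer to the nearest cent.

Assessed value = $449,680 × 0.91 = $409,208.8
Taxable value = $409,208.8 − $43,200 = $366,008.8
City of Maribel: $366,008.8 × 0.00326 = $1,193.188688
Kestrel Township: $366,008.8 × 0.00357 = $1,306.651416
Sable Creek County: $366,008.8 × 0.01129 = $4,132.239352
Talbot Unified SD: $366,008.8 × 0.01558 = $5,702.417104
Total = $1,193.188688 + $1,306.651416 + $4,132.239352 + $5,702.417104 = $12,334.49656

$12,334.50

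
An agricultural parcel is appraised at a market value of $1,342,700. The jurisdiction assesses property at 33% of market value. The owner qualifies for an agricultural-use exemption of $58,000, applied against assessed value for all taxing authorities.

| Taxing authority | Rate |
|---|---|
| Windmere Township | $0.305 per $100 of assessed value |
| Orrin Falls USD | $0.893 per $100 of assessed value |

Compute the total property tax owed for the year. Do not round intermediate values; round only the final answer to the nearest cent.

$4,613.39

Assessed value = $1,342,700 × 0.33 = $443,091
Taxable value = $443,091 − $58,000 = $385,091
Windmere Township: $385,091 × 0.00305 = $1,174.52755
Orrin Falls USD: $385,091 × 0.00893 = $3,438.86263
Total = $1,174.52755 + $3,438.86263 = $4,613.39018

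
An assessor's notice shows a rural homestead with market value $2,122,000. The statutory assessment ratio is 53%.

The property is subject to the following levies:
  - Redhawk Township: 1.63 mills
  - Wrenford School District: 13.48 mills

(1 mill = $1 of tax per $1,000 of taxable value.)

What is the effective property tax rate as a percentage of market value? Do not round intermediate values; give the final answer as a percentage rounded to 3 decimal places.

Assessed value = $2,122,000 × 0.53 = $1,124,660
Redhawk Township: $1,124,660 × 0.00163 = $1,833.1958
Wrenford School District: $1,124,660 × 0.01348 = $15,160.4168
Total tax = $16,993.6126
Effective rate = $16,993.6126 ÷ $2,122,000 = 0.801% of market value

0.801%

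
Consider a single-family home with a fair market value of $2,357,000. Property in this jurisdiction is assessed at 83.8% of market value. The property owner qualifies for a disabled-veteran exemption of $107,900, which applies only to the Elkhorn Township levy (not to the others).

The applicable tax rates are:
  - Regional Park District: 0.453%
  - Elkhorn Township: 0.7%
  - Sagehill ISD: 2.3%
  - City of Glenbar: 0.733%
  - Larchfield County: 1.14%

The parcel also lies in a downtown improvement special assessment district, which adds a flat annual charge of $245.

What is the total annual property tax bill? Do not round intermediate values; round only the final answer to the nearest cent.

$104,687.04

Assessed value = $2,357,000 × 0.838 = $1,975,166
Regional Park District: $1,975,166 × 0.00453 = $8,947.50198
Elkhorn Township: ($1,975,166 − $107,900) × 0.007 = $1,867,266 × 0.007 = $13,070.862
Sagehill ISD: $1,975,166 × 0.023 = $45,428.818
City of Glenbar: $1,975,166 × 0.00733 = $14,477.96678
Larchfield County: $1,975,166 × 0.0114 = $22,516.8924
Levies subtotal = $104,442.04116
Total = $104,442.04116 + $245 = $104,687.04116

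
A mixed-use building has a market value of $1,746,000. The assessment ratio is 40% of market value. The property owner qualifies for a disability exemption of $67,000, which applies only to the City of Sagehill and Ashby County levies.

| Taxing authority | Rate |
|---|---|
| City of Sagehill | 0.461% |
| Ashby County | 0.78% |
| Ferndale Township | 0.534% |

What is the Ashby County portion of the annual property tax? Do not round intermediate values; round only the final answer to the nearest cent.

$4,924.92

Assessed value = $1,746,000 × 0.4 = $698,400
Ashby County taxable value = $698,400 − $67,000 = $631,400
Ashby County levy = $631,400 × 0.0078 = $4,924.92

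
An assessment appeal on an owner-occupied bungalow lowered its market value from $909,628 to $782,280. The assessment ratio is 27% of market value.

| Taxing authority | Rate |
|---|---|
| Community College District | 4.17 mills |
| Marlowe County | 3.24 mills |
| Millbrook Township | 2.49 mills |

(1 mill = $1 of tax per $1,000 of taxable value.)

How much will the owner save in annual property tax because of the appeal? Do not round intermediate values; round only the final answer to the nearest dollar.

$340

Old assessed value = $909,628 × 0.27 = $245,599.56
New assessed value = $782,280 × 0.27 = $211,215.6
Combined rate = 0.00417 + 0.00324 + 0.00249 = 0.0099
Old tax = $245,599.56 × 0.0099 = $2,431.435644
New tax = $211,215.6 × 0.0099 = $2,091.03444
Reduction = $2,431.435644 − $2,091.03444 = $340.401204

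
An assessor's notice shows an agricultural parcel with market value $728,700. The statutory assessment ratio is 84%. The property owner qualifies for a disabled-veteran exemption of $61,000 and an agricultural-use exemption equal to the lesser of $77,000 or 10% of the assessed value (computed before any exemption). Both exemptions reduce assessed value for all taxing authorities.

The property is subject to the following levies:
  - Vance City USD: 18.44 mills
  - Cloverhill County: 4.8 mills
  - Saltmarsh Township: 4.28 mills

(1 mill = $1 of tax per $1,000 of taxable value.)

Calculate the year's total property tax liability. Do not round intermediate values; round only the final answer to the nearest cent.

$13,481.97

Assessed value = $728,700 × 0.84 = $612,108
Agricultural-use exemption = min($77,000, 10% × $612,108) = min($77,000, $61,210.8) = $61,210.8 (percentage binds)
Taxable value = $612,108 − $61,000 − $61,210.8 = $489,897.2
Vance City USD: $489,897.2 × 0.01844 = $9,033.704368
Cloverhill County: $489,897.2 × 0.0048 = $2,351.50656
Saltmarsh Township: $489,897.2 × 0.00428 = $2,096.760016
Total = $13,481.970944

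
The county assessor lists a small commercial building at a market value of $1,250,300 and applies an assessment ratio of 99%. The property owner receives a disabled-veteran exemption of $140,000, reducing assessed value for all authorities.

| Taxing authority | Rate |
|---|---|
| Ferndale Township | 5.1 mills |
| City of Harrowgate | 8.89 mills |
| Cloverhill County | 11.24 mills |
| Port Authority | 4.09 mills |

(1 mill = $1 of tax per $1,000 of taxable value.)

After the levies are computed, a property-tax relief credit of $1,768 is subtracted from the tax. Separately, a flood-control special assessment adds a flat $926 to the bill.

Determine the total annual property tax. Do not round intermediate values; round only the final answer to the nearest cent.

Assessed value = $1,250,300 × 0.99 = $1,237,797
Taxable value = $1,237,797 − $140,000 = $1,097,797
Ferndale Township: $1,097,797 × 0.0051 = $5,598.7647
City of Harrowgate: $1,097,797 × 0.00889 = $9,759.41533
Cloverhill County: $1,097,797 × 0.01124 = $12,339.23828
Port Authority: $1,097,797 × 0.00409 = $4,489.98973
Levies subtotal = $32,187.40804
After credit = $32,187.40804 − $1,768 = $30,419.40804
Total = $30,419.40804 + $926 = $31,345.40804

$31,345.41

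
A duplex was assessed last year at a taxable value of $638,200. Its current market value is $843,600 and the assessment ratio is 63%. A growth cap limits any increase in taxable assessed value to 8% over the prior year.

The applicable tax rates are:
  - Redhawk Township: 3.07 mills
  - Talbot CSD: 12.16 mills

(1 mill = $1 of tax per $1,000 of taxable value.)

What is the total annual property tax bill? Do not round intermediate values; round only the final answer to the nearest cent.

$8,094.26

Uncapped assessed value = $843,600 × 0.63 = $531,468
Cap limit = $638,200 × 1.08 = $689,256
Taxable assessed value = min($531,468, $689,256) = $531,468 (cap does not bind)
Redhawk Township: $531,468 × 0.00307 = $1,631.60676
Talbot CSD: $531,468 × 0.01216 = $6,462.65088
Total = $8,094.25764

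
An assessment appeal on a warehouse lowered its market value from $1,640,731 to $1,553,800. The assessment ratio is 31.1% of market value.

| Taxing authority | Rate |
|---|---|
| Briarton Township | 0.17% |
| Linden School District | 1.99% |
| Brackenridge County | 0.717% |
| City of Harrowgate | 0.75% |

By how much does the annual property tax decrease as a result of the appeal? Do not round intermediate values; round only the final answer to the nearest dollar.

Old assessed value = $1,640,731 × 0.311 = $510,267.341
New assessed value = $1,553,800 × 0.311 = $483,231.8
Combined rate = 0.0017 + 0.0199 + 0.00717 + 0.0075 = 0.03627
Old tax = $510,267.341 × 0.03627 = $18,507.39645807
New tax = $483,231.8 × 0.03627 = $17,526.817386
Reduction = $18,507.39645807 − $17,526.817386 = $980.57907207

$981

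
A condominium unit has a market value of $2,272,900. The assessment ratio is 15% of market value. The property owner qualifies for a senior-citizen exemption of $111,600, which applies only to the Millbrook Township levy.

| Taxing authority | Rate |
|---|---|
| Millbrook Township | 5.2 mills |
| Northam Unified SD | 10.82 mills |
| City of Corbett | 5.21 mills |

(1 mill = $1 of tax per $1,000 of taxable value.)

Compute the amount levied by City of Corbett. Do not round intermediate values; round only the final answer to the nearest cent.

$1,776.27

Assessed value = $2,272,900 × 0.15 = $340,935
City of Corbett taxable value = $340,935 (exemption does not apply)
City of Corbett levy = $340,935 × 0.00521 = $1,776.27135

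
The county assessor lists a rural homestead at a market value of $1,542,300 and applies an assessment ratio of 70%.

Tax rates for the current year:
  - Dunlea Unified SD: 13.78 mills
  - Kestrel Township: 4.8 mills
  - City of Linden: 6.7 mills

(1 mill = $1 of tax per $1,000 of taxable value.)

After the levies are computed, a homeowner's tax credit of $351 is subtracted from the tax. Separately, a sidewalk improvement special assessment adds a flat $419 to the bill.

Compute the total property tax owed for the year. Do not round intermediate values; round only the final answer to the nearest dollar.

$27,361

Assessed value = $1,542,300 × 0.7 = $1,079,610
Dunlea Unified SD: $1,079,610 × 0.01378 = $14,877.0258
Kestrel Township: $1,079,610 × 0.0048 = $5,182.128
City of Linden: $1,079,610 × 0.0067 = $7,233.387
Levies subtotal = $27,292.5408
After credit = $27,292.5408 − $351 = $26,941.5408
Total = $26,941.5408 + $419 = $27,360.5408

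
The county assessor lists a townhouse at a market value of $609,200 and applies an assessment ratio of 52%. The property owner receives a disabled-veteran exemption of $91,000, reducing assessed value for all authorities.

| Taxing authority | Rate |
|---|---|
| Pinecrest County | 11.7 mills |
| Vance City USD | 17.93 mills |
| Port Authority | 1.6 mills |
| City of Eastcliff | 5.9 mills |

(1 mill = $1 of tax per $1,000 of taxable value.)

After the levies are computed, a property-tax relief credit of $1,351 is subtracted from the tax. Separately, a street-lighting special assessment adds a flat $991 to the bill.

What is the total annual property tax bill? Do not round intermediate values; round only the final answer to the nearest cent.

Assessed value = $609,200 × 0.52 = $316,784
Taxable value = $316,784 − $91,000 = $225,784
Pinecrest County: $225,784 × 0.0117 = $2,641.6728
Vance City USD: $225,784 × 0.01793 = $4,048.30712
Port Authority: $225,784 × 0.0016 = $361.2544
City of Eastcliff: $225,784 × 0.0059 = $1,332.1256
Levies subtotal = $8,383.35992
After credit = $8,383.35992 − $1,351 = $7,032.35992
Total = $7,032.35992 + $991 = $8,023.35992

$8,023.36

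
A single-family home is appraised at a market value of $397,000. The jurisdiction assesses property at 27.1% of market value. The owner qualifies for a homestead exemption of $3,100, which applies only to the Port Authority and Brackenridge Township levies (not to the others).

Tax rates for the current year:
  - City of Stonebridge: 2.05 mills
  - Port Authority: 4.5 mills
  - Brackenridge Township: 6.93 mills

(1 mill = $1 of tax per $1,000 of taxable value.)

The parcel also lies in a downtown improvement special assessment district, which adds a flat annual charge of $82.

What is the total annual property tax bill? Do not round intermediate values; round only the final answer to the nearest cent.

Assessed value = $397,000 × 0.271 = $107,587
City of Stonebridge: $107,587 × 0.00205 = $220.55335
Port Authority: ($107,587 − $3,100) × 0.0045 = $104,487 × 0.0045 = $470.1915
Brackenridge Township: ($107,587 − $3,100) × 0.00693 = $104,487 × 0.00693 = $724.09491
Levies subtotal = $1,414.83976
Total = $1,414.83976 + $82 = $1,496.83976

$1,496.84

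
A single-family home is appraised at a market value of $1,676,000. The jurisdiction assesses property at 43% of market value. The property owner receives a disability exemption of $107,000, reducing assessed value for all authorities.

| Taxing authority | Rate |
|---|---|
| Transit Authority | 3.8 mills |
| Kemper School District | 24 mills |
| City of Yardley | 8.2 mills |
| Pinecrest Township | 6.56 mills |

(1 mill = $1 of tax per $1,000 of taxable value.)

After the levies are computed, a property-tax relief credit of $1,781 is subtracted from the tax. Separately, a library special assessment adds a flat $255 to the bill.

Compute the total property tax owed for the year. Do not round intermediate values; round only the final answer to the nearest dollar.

$24,592

Assessed value = $1,676,000 × 0.43 = $720,680
Taxable value = $720,680 − $107,000 = $613,680
Transit Authority: $613,680 × 0.0038 = $2,331.984
Kemper School District: $613,680 × 0.024 = $14,728.32
City of Yardley: $613,680 × 0.0082 = $5,032.176
Pinecrest Township: $613,680 × 0.00656 = $4,025.7408
Levies subtotal = $26,118.2208
After credit = $26,118.2208 − $1,781 = $24,337.2208
Total = $24,337.2208 + $255 = $24,592.2208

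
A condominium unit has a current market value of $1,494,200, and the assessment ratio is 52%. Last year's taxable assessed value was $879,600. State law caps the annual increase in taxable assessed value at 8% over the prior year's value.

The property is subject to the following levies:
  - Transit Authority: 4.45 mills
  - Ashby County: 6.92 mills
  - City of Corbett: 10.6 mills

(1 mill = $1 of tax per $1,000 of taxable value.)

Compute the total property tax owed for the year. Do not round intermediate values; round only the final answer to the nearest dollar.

$17,070

Uncapped assessed value = $1,494,200 × 0.52 = $776,984
Cap limit = $879,600 × 1.08 = $949,968
Taxable assessed value = min($776,984, $949,968) = $776,984 (cap does not bind)
Transit Authority: $776,984 × 0.00445 = $3,457.5788
Ashby County: $776,984 × 0.00692 = $5,376.72928
City of Corbett: $776,984 × 0.0106 = $8,236.0304
Total = $17,070.33848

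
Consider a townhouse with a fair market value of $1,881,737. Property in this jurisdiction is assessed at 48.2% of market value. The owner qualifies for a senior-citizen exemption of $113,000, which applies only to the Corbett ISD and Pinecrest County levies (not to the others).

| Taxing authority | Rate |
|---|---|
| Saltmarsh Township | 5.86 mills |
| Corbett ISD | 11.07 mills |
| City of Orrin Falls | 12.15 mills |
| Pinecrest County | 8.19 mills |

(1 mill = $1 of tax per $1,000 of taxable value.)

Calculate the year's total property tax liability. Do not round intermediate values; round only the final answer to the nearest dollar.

$31,627

Assessed value = $1,881,737 × 0.482 = $906,997.234
Saltmarsh Township: $906,997.234 × 0.00586 = $5,315.00379124
Corbett ISD: ($906,997.234 − $113,000) × 0.01107 = $793,997.234 × 0.01107 = $8,789.54938038
City of Orrin Falls: $906,997.234 × 0.01215 = $11,020.0163931
Pinecrest County: ($906,997.234 − $113,000) × 0.00819 = $793,997.234 × 0.00819 = $6,502.83734646
Total = $31,627.40691118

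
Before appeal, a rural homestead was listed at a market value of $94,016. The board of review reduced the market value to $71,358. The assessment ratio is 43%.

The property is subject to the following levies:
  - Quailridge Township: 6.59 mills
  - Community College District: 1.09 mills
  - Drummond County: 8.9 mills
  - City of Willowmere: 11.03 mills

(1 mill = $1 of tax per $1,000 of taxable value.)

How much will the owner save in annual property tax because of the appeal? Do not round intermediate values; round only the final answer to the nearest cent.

Old assessed value = $94,016 × 0.43 = $40,426.88
New assessed value = $71,358 × 0.43 = $30,683.94
Combined rate = 0.00659 + 0.00109 + 0.0089 + 0.01103 = 0.02761
Old tax = $40,426.88 × 0.02761 = $1,116.1861568
New tax = $30,683.94 × 0.02761 = $847.1835834
Reduction = $1,116.1861568 − $847.1835834 = $269.0025734

$269.00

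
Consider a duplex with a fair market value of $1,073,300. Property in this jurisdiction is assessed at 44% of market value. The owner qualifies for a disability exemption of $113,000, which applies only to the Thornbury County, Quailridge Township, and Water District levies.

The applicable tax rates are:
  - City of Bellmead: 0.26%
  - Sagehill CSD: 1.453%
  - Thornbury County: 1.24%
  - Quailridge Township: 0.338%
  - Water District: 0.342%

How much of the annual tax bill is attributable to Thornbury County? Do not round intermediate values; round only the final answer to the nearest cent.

$4,454.72

Assessed value = $1,073,300 × 0.44 = $472,252
Thornbury County taxable value = $472,252 − $113,000 = $359,252
Thornbury County levy = $359,252 × 0.0124 = $4,454.7248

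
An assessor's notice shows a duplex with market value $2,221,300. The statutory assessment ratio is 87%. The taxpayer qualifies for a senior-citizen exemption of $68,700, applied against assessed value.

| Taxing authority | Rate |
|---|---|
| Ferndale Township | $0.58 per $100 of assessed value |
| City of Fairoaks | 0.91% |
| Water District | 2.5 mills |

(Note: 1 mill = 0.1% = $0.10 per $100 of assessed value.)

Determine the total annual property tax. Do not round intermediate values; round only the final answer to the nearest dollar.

Assessed value = $2,221,300 × 0.87 = $1,932,531
Taxable value = $1,932,531 − $68,700 = $1,863,831
Ferndale Township: $1,863,831 × 0.0058 = $10,810.2198
City of Fairoaks: $1,863,831 × 0.0091 = $16,960.8621
Water District: $1,863,831 × 0.0025 = $4,659.5775
Total = $32,430.6594

$32,431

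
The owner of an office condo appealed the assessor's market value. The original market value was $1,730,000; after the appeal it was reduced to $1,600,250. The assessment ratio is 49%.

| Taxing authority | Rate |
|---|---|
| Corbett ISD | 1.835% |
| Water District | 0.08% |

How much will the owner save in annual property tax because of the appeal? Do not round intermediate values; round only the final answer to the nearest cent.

Old assessed value = $1,730,000 × 0.49 = $847,700
New assessed value = $1,600,250 × 0.49 = $784,122.5
Combined rate = 0.01835 + 0.0008 = 0.01915
Old tax = $847,700 × 0.01915 = $16,233.455
New tax = $784,122.5 × 0.01915 = $15,015.945875
Reduction = $16,233.455 − $15,015.945875 = $1,217.509125

$1,217.51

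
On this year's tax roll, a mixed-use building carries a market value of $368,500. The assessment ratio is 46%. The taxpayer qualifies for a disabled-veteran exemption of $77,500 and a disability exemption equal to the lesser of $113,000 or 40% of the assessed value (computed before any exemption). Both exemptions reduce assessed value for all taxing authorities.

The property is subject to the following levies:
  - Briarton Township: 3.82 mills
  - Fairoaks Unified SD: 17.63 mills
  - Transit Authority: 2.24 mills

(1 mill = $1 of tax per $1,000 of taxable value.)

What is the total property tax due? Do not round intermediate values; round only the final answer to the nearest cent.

Assessed value = $368,500 × 0.46 = $169,510
Disability exemption = min($113,000, 40% × $169,510) = min($113,000, $67,804) = $67,804 (percentage binds)
Taxable value = $169,510 − $77,500 − $67,804 = $24,206
Briarton Township: $24,206 × 0.00382 = $92.46692
Fairoaks Unified SD: $24,206 × 0.01763 = $426.75178
Transit Authority: $24,206 × 0.00224 = $54.22144
Total = $573.44014

$573.44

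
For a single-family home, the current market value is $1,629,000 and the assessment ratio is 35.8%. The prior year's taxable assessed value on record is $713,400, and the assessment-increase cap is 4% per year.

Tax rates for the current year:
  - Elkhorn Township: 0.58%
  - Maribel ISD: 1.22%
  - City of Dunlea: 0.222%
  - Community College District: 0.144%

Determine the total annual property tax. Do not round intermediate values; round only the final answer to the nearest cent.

Uncapped assessed value = $1,629,000 × 0.358 = $583,182
Cap limit = $713,400 × 1.04 = $741,936
Taxable assessed value = min($583,182, $741,936) = $583,182 (cap does not bind)
Elkhorn Township: $583,182 × 0.0058 = $3,382.4556
Maribel ISD: $583,182 × 0.0122 = $7,114.8204
City of Dunlea: $583,182 × 0.00222 = $1,294.66404
Community College District: $583,182 × 0.00144 = $839.78208
Total = $12,631.72212

$12,631.72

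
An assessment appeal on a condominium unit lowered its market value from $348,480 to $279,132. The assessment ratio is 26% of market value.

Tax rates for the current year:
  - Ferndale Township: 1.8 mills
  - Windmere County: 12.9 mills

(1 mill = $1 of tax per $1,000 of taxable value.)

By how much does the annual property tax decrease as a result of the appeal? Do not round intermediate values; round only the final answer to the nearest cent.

Old assessed value = $348,480 × 0.26 = $90,604.8
New assessed value = $279,132 × 0.26 = $72,574.32
Combined rate = 0.0018 + 0.0129 = 0.0147
Old tax = $90,604.8 × 0.0147 = $1,331.89056
New tax = $72,574.32 × 0.0147 = $1,066.842504
Reduction = $1,331.89056 − $1,066.842504 = $265.048056

$265.05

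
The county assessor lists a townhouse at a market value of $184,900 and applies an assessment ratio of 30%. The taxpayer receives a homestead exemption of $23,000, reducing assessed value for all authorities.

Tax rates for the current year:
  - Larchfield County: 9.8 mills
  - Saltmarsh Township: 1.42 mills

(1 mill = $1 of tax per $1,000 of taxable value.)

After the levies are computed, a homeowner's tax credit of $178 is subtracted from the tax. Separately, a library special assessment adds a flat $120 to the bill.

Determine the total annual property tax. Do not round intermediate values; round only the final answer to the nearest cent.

$306.31

Assessed value = $184,900 × 0.3 = $55,470
Taxable value = $55,470 − $23,000 = $32,470
Larchfield County: $32,470 × 0.0098 = $318.206
Saltmarsh Township: $32,470 × 0.00142 = $46.1074
Levies subtotal = $364.3134
After credit = $364.3134 − $178 = $186.3134
Total = $186.3134 + $120 = $306.3134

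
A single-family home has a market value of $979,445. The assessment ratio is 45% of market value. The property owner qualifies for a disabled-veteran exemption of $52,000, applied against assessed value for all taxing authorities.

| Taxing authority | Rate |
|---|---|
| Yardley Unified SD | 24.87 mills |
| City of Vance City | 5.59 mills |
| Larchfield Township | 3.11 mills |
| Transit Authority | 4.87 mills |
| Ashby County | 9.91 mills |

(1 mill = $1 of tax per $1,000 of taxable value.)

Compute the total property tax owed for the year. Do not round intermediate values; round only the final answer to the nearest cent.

Assessed value = $979,445 × 0.45 = $440,750.25
Taxable value = $440,750.25 − $52,000 = $388,750.25
Yardley Unified SD: $388,750.25 × 0.02487 = $9,668.2187175
City of Vance City: $388,750.25 × 0.00559 = $2,173.1138975
Larchfield Township: $388,750.25 × 0.00311 = $1,209.0132775
Transit Authority: $388,750.25 × 0.00487 = $1,893.2137175
Ashby County: $388,750.25 × 0.00991 = $3,852.5149775
Total = $9,668.2187175 + $2,173.1138975 + $1,209.0132775 + $1,893.2137175 + $3,852.5149775 = $18,796.0745875

$18,796.07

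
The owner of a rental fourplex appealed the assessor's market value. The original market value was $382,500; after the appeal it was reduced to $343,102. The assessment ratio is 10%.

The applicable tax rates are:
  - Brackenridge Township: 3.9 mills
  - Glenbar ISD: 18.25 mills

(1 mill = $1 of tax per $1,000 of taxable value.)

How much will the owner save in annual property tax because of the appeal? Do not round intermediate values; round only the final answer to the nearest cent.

$87.27

Old assessed value = $382,500 × 0.1 = $38,250
New assessed value = $343,102 × 0.1 = $34,310.2
Combined rate = 0.0039 + 0.01825 = 0.02215
Old tax = $38,250 × 0.02215 = $847.2375
New tax = $34,310.2 × 0.02215 = $759.97093
Reduction = $847.2375 − $759.97093 = $87.26657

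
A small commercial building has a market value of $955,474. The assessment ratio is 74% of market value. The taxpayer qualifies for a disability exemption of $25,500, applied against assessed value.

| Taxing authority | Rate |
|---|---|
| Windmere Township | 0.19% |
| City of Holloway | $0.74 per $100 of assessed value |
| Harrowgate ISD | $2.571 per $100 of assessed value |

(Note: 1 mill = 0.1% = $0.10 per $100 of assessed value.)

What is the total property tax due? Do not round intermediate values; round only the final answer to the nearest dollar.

Assessed value = $955,474 × 0.74 = $707,050.76
Taxable value = $707,050.76 − $25,500 = $681,550.76
Windmere Township: $681,550.76 × 0.0019 = $1,294.946444
City of Holloway: $681,550.76 × 0.0074 = $5,043.475624
Harrowgate ISD: $681,550.76 × 0.02571 = $17,522.6700396
Total = $23,861.0921076

$23,861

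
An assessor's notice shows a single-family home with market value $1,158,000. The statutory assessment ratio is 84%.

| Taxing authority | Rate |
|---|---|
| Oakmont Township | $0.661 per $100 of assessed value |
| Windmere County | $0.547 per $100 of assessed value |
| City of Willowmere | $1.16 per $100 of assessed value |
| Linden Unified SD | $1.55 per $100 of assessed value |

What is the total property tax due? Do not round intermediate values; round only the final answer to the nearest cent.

$38,111.17

Assessed value = $1,158,000 × 0.84 = $972,720
Oakmont Township: $972,720 × 0.00661 = $6,429.6792
Windmere County: $972,720 × 0.00547 = $5,320.7784
City of Willowmere: $972,720 × 0.0116 = $11,283.552
Linden Unified SD: $972,720 × 0.0155 = $15,077.16
Total = $6,429.6792 + $5,320.7784 + $11,283.552 + $15,077.16 = $38,111.1696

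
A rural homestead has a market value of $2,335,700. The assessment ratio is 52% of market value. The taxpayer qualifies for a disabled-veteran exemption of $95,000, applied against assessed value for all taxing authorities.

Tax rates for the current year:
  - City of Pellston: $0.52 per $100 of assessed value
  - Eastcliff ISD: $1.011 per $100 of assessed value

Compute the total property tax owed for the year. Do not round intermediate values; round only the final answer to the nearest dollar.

Assessed value = $2,335,700 × 0.52 = $1,214,564
Taxable value = $1,214,564 − $95,000 = $1,119,564
City of Pellston: $1,119,564 × 0.0052 = $5,821.7328
Eastcliff ISD: $1,119,564 × 0.01011 = $11,318.79204
Total = $5,821.7328 + $11,318.79204 = $17,140.52484

$17,141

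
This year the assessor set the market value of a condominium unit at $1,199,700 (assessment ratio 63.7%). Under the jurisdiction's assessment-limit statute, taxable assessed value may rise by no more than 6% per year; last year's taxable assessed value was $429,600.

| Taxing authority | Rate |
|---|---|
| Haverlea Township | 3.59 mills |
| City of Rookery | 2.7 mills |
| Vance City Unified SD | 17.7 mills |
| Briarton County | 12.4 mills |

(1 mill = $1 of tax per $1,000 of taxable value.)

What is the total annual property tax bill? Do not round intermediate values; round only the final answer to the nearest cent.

Uncapped assessed value = $1,199,700 × 0.637 = $764,208.9
Cap limit = $429,600 × 1.06 = $455,376
Taxable assessed value = min($764,208.9, $455,376) = $455,376 (cap binds)
Haverlea Township: $455,376 × 0.00359 = $1,634.79984
City of Rookery: $455,376 × 0.0027 = $1,229.5152
Vance City Unified SD: $455,376 × 0.0177 = $8,060.1552
Briarton County: $455,376 × 0.0124 = $5,646.6624
Total = $16,571.13264

$16,571.13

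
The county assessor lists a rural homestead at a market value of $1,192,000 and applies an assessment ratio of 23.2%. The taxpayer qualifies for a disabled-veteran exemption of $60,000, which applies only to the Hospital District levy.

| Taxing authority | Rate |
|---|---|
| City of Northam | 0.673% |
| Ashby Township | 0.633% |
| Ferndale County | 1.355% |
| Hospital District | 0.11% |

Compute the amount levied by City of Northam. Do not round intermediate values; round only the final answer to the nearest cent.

Assessed value = $1,192,000 × 0.232 = $276,544
City of Northam taxable value = $276,544 (exemption does not apply)
City of Northam levy = $276,544 × 0.00673 = $1,861.14112

$1,861.14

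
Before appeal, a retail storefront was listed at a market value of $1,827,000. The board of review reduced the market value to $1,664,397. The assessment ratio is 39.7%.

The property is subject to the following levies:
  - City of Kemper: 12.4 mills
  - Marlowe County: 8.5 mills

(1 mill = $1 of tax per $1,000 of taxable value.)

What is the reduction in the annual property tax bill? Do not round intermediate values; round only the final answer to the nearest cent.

$1,349.17

Old assessed value = $1,827,000 × 0.397 = $725,319
New assessed value = $1,664,397 × 0.397 = $660,765.609
Combined rate = 0.0124 + 0.0085 = 0.0209
Old tax = $725,319 × 0.0209 = $15,159.1671
New tax = $660,765.609 × 0.0209 = $13,810.0012281
Reduction = $15,159.1671 − $13,810.0012281 = $1,349.1658719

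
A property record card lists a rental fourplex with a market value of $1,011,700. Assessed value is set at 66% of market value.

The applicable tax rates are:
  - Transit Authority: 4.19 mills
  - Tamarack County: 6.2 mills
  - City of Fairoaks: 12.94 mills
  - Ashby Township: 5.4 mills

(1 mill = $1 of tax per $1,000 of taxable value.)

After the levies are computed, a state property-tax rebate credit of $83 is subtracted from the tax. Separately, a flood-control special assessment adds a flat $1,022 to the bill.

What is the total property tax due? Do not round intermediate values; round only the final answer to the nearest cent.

$20,122.65

Assessed value = $1,011,700 × 0.66 = $667,722
Transit Authority: $667,722 × 0.00419 = $2,797.75518
Tamarack County: $667,722 × 0.0062 = $4,139.8764
City of Fairoaks: $667,722 × 0.01294 = $8,640.32268
Ashby Township: $667,722 × 0.0054 = $3,605.6988
Levies subtotal = $19,183.65306
After credit = $19,183.65306 − $83 = $19,100.65306
Total = $19,100.65306 + $1,022 = $20,122.65306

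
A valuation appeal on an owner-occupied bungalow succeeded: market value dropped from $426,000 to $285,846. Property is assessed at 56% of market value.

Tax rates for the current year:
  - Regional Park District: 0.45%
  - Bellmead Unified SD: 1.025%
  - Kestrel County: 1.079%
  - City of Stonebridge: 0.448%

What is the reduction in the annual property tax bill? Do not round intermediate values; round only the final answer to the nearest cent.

$2,356.16

Old assessed value = $426,000 × 0.56 = $238,560
New assessed value = $285,846 × 0.56 = $160,073.76
Combined rate = 0.0045 + 0.01025 + 0.01079 + 0.00448 = 0.03002
Old tax = $238,560 × 0.03002 = $7,161.5712
New tax = $160,073.76 × 0.03002 = $4,805.4142752
Reduction = $7,161.5712 − $4,805.4142752 = $2,356.1569248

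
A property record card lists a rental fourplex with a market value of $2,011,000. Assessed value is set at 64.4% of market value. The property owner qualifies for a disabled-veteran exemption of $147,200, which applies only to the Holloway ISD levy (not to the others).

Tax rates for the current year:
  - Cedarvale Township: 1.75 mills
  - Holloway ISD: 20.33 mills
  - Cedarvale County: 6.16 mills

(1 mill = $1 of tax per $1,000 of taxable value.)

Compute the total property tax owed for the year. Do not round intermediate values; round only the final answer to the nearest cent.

$33,580.60

Assessed value = $2,011,000 × 0.644 = $1,295,084
Cedarvale Township: $1,295,084 × 0.00175 = $2,266.397
Holloway ISD: ($1,295,084 − $147,200) × 0.02033 = $1,147,884 × 0.02033 = $23,336.48172
Cedarvale County: $1,295,084 × 0.00616 = $7,977.71744
Total = $33,580.59616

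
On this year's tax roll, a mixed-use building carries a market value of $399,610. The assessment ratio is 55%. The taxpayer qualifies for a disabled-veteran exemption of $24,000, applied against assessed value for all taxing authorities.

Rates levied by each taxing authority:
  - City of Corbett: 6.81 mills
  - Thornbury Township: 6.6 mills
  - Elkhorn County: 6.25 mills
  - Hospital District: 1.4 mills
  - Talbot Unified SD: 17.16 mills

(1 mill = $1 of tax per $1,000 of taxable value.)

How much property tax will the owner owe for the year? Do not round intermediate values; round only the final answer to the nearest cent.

$7,482.92

Assessed value = $399,610 × 0.55 = $219,785.5
Taxable value = $219,785.5 − $24,000 = $195,785.5
City of Corbett: $195,785.5 × 0.00681 = $1,333.299255
Thornbury Township: $195,785.5 × 0.0066 = $1,292.1843
Elkhorn County: $195,785.5 × 0.00625 = $1,223.659375
Hospital District: $195,785.5 × 0.0014 = $274.0997
Talbot Unified SD: $195,785.5 × 0.01716 = $3,359.67918
Total = $1,333.299255 + $1,292.1843 + $1,223.659375 + $274.0997 + $3,359.67918 = $7,482.92181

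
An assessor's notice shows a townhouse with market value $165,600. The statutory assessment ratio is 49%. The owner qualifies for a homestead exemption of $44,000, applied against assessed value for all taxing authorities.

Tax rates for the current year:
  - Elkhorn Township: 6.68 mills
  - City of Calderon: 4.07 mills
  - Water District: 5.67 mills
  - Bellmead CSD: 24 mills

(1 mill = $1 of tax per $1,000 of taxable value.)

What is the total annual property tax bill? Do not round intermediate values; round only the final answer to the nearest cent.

$1,501.36

Assessed value = $165,600 × 0.49 = $81,144
Taxable value = $81,144 − $44,000 = $37,144
Elkhorn Township: $37,144 × 0.00668 = $248.12192
City of Calderon: $37,144 × 0.00407 = $151.17608
Water District: $37,144 × 0.00567 = $210.60648
Bellmead CSD: $37,144 × 0.024 = $891.456
Total = $248.12192 + $151.17608 + $210.60648 + $891.456 = $1,501.36048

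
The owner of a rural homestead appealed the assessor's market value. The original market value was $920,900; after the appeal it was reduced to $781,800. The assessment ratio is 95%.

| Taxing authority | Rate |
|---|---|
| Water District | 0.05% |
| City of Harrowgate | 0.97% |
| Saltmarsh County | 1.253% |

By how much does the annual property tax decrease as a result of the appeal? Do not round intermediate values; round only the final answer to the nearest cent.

$3,003.66

Old assessed value = $920,900 × 0.95 = $874,855
New assessed value = $781,800 × 0.95 = $742,710
Combined rate = 0.0005 + 0.0097 + 0.01253 = 0.02273
Old tax = $874,855 × 0.02273 = $19,885.45415
New tax = $742,710 × 0.02273 = $16,881.7983
Reduction = $19,885.45415 − $16,881.7983 = $3,003.65585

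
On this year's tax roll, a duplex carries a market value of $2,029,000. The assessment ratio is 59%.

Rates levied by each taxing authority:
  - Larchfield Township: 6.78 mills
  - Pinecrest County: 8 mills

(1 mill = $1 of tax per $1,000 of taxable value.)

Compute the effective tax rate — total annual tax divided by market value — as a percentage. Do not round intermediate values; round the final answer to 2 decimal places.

0.87%

Assessed value = $2,029,000 × 0.59 = $1,197,110
Larchfield Township: $1,197,110 × 0.00678 = $8,116.4058
Pinecrest County: $1,197,110 × 0.008 = $9,576.88
Total tax = $17,693.2858
Effective rate = $17,693.2858 ÷ $2,029,000 = 0.87% of market value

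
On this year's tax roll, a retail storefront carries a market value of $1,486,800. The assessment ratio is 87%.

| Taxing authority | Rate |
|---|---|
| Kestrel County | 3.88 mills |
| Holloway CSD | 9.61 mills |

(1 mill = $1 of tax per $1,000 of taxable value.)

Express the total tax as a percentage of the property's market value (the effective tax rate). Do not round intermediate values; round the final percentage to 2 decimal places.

1.17%

Assessed value = $1,486,800 × 0.87 = $1,293,516
Kestrel County: $1,293,516 × 0.00388 = $5,018.84208
Holloway CSD: $1,293,516 × 0.00961 = $12,430.68876
Total tax = $17,449.53084
Effective rate = $17,449.53084 ÷ $1,486,800 = 1.17% of market value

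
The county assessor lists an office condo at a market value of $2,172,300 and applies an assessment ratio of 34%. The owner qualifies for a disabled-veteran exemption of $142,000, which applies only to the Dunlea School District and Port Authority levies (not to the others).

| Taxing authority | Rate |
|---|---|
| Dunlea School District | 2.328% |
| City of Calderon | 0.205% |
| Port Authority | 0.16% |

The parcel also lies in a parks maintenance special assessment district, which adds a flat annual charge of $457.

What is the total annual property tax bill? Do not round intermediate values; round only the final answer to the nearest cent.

$16,814.05

Assessed value = $2,172,300 × 0.34 = $738,582
Dunlea School District: ($738,582 − $142,000) × 0.02328 = $596,582 × 0.02328 = $13,888.42896
City of Calderon: $738,582 × 0.00205 = $1,514.0931
Port Authority: ($738,582 − $142,000) × 0.0016 = $596,582 × 0.0016 = $954.5312
Levies subtotal = $16,357.05326
Total = $16,357.05326 + $457 = $16,814.05326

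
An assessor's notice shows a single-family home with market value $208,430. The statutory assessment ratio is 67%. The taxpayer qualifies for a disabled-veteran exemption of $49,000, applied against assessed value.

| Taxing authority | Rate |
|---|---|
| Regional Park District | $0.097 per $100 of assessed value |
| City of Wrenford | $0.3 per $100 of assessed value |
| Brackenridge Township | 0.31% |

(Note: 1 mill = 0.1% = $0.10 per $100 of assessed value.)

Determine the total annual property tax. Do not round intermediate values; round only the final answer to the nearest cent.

Assessed value = $208,430 × 0.67 = $139,648.1
Taxable value = $139,648.1 − $49,000 = $90,648.1
Regional Park District: $90,648.1 × 0.00097 = $87.928657
City of Wrenford: $90,648.1 × 0.003 = $271.9443
Brackenridge Township: $90,648.1 × 0.0031 = $281.00911
Total = $640.882067

$640.88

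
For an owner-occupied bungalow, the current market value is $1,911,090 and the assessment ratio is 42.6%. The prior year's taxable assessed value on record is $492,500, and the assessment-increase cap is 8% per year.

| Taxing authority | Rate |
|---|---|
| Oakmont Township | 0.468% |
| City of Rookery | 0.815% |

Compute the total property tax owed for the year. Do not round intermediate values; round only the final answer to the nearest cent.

Uncapped assessed value = $1,911,090 × 0.426 = $814,124.34
Cap limit = $492,500 × 1.08 = $531,900
Taxable assessed value = min($814,124.34, $531,900) = $531,900 (cap binds)
Oakmont Township: $531,900 × 0.00468 = $2,489.292
City of Rookery: $531,900 × 0.00815 = $4,334.985
Total = $6,824.277

$6,824.28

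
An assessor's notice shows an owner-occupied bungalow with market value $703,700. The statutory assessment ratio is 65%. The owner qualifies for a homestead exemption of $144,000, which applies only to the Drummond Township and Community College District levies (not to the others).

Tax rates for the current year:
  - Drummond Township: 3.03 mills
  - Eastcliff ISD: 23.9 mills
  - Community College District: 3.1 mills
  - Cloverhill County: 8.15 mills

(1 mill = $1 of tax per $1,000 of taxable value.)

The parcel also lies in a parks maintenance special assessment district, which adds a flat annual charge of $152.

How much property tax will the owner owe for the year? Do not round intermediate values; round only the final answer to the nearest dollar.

Assessed value = $703,700 × 0.65 = $457,405
Drummond Township: ($457,405 − $144,000) × 0.00303 = $313,405 × 0.00303 = $949.61715
Eastcliff ISD: $457,405 × 0.0239 = $10,931.9795
Community College District: ($457,405 − $144,000) × 0.0031 = $313,405 × 0.0031 = $971.5555
Cloverhill County: $457,405 × 0.00815 = $3,727.85075
Levies subtotal = $16,581.0029
Total = $16,581.0029 + $152 = $16,733.0029

$16,733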